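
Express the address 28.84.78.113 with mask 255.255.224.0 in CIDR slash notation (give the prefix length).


Binary: 11111111.11111111.11100000.00000000
Count leading 1s
Prefix: /19


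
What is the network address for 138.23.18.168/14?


IP:   10001010.00010111.00010010.10101000
Mask: 11111111.11111100.00000000.00000000
AND operation:
Net:  10001010.00010100.00000000.00000000
Network: 138.20.0.0/14


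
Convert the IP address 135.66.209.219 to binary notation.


135 = 10000111
66 = 01000010
209 = 11010001
219 = 11011011
Binary: 10000111.01000010.11010001.11011011


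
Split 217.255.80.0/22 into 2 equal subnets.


New prefix = 22 + 1 = 23
Each subnet has 512 addresses
  217.255.80.0/23
  217.255.82.0/23
Subnets: 217.255.80.0/23, 217.255.82.0/23


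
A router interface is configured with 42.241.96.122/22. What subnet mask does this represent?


/22 means 22 network bits, 10 host bits
Binary: 11111111111111111111110000000000
Mask: 255.255.252.0


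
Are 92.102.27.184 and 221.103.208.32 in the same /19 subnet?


Mask: 255.255.224.0
92.102.27.184 AND mask = 92.102.0.0
221.103.208.32 AND mask = 221.103.192.0
No, different subnets (92.102.0.0 vs 221.103.192.0)


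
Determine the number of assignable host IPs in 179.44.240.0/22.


Host bits = 32 - 22 = 10
Total addresses = 2^10 = 1024
Usable = total - 2 (network and broadcast)
Usable hosts: 1022


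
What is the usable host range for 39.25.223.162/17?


Network: 39.25.128.0
Broadcast: 39.25.255.255
First usable = network + 1
Last usable = broadcast - 1
Range: 39.25.128.1 to 39.25.255.254


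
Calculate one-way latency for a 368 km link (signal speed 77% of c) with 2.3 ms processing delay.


Speed = 0.77 * 3e5 km/s = 231000 km/s
Propagation delay = 368 / 231000 = 0.0016 s = 1.5931 ms
Processing delay = 2.3 ms
Total one-way latency = 3.8931 ms


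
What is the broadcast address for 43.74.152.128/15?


Network: 43.74.0.0/15
Host bits = 17
Set all host bits to 1:
Broadcast: 43.75.255.255


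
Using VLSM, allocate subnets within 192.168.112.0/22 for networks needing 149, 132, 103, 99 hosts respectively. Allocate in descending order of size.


149 hosts -> /24 (254 usable): 192.168.112.0/24
132 hosts -> /24 (254 usable): 192.168.113.0/24
103 hosts -> /25 (126 usable): 192.168.114.0/25
99 hosts -> /25 (126 usable): 192.168.114.128/25
Allocation: 192.168.112.0/24 (149 hosts, 254 usable); 192.168.113.0/24 (132 hosts, 254 usable); 192.168.114.0/25 (103 hosts, 126 usable); 192.168.114.128/25 (99 hosts, 126 usable)


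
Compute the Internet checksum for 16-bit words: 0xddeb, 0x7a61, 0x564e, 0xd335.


Sum all words (with carry folding):
+ 0xddeb = 0xddeb
+ 0x7a61 = 0x584d
+ 0x564e = 0xae9b
+ 0xd335 = 0x81d1
One's complement: ~0x81d1
Checksum = 0x7e2e


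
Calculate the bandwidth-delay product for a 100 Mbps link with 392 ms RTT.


BDP = bandwidth * RTT
= 100 Mbps * 392 ms
= 100 * 1e6 * 392 / 1000 bits
= 39200000 bits
= 4900000 bytes
= 4785.1562 KB
BDP = 39200000 bits (4900000 bytes)


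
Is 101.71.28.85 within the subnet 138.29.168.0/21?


Subnet network: 138.29.168.0
Test IP AND mask: 101.71.24.0
No, 101.71.28.85 is not in 138.29.168.0/21


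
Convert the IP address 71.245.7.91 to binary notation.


71 = 01000111
245 = 11110101
7 = 00000111
91 = 01011011
Binary: 01000111.11110101.00000111.01011011


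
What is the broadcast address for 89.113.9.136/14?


Network: 89.112.0.0/14
Host bits = 18
Set all host bits to 1:
Broadcast: 89.115.255.255


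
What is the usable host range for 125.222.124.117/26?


Network: 125.222.124.64
Broadcast: 125.222.124.127
First usable = network + 1
Last usable = broadcast - 1
Range: 125.222.124.65 to 125.222.124.126


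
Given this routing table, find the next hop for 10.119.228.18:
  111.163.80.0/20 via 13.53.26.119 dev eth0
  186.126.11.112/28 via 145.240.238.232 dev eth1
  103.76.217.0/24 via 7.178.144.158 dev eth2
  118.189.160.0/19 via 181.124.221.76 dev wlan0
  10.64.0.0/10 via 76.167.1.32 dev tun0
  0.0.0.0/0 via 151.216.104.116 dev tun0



Longest prefix match for 10.119.228.18:
  /20 111.163.80.0: no
  /28 186.126.11.112: no
  /24 103.76.217.0: no
  /19 118.189.160.0: no
  /10 10.64.0.0: MATCH
  /0 0.0.0.0: MATCH
Selected: next-hop 76.167.1.32 via tun0 (matched /10)


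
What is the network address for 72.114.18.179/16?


IP:   01001000.01110010.00010010.10110011
Mask: 11111111.11111111.00000000.00000000
AND operation:
Net:  01001000.01110010.00000000.00000000
Network: 72.114.0.0/16


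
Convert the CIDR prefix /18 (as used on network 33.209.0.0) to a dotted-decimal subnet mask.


/18 means 18 network bits, 14 host bits
Binary: 11111111111111111100000000000000
Mask: 255.255.192.0


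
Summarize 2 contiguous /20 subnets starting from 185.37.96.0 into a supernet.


Original prefix: /20
Number of subnets: 2 = 2^1
New prefix = 20 - 1 = 19
Supernet: 185.37.96.0/19


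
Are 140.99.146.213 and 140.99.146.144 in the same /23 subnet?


Mask: 255.255.254.0
140.99.146.213 AND mask = 140.99.146.0
140.99.146.144 AND mask = 140.99.146.0
Yes, same subnet (140.99.146.0)


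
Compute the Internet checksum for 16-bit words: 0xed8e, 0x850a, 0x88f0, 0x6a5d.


Sum all words (with carry folding):
+ 0xed8e = 0xed8e
+ 0x850a = 0x7299
+ 0x88f0 = 0xfb89
+ 0x6a5d = 0x65e7
One's complement: ~0x65e7
Checksum = 0x9a18


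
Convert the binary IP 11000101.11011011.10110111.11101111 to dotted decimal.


11000101 = 197
11011011 = 219
10110111 = 183
11101111 = 239
IP: 197.219.183.239


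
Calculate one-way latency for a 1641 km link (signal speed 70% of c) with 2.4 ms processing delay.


Speed = 0.7 * 3e5 km/s = 210000 km/s
Propagation delay = 1641 / 210000 = 0.0078 s = 7.8143 ms
Processing delay = 2.4 ms
Total one-way latency = 10.2143 ms


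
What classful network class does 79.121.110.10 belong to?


First octet: 79
Binary: 01001111
0xxxxxxx -> Class A (1-126)
Class A, default mask 255.0.0.0 (/8)


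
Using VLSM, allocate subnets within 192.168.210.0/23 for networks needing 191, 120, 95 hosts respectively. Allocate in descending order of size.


191 hosts -> /24 (254 usable): 192.168.210.0/24
120 hosts -> /25 (126 usable): 192.168.211.0/25
95 hosts -> /25 (126 usable): 192.168.211.128/25
Allocation: 192.168.210.0/24 (191 hosts, 254 usable); 192.168.211.0/25 (120 hosts, 126 usable); 192.168.211.128/25 (95 hosts, 126 usable)


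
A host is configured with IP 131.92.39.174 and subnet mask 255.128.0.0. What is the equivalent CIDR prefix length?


Binary: 11111111.10000000.00000000.00000000
Count leading 1s
Prefix: /9


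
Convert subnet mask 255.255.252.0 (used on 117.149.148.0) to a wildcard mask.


Subnet mask: 255.255.252.0
Wildcard = 255.255.255.255 - subnet mask
255 - 255 = 0
255 - 255 = 0
255 - 252 = 3
255 - 0 = 255
Wildcard: 0.0.3.255


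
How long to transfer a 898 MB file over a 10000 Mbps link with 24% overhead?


Effective throughput = 10000 * (1 - 24/100) = 7600 Mbps
File size in Mb = 898 * 8 = 7184 Mb
Time = 7184 / 7600
Time = 0.9453 seconds


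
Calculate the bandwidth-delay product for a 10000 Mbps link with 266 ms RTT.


BDP = bandwidth * RTT
= 10000 Mbps * 266 ms
= 10000 * 1e6 * 266 / 1000 bits
= 2660000000 bits
= 332500000 bytes
= 324707.0312 KB
BDP = 2660000000 bits (332500000 bytes)


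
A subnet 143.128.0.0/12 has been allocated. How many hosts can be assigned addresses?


Host bits = 32 - 12 = 20
Total addresses = 2^20 = 1048576
Usable = total - 2 (network and broadcast)
Usable hosts: 1048574


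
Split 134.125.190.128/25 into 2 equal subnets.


New prefix = 25 + 1 = 26
Each subnet has 64 addresses
  134.125.190.128/26
  134.125.190.192/26
Subnets: 134.125.190.128/26, 134.125.190.192/26


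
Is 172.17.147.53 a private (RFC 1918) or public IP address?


RFC 1918 private ranges:
  10.0.0.0/8 (10.0.0.0 - 10.255.255.255)
  172.16.0.0/12 (172.16.0.0 - 172.31.255.255)
  192.168.0.0/16 (192.168.0.0 - 192.168.255.255)
Private (in 172.16.0.0/12)


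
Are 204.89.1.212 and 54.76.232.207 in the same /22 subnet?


Mask: 255.255.252.0
204.89.1.212 AND mask = 204.89.0.0
54.76.232.207 AND mask = 54.76.232.0
No, different subnets (204.89.0.0 vs 54.76.232.0)


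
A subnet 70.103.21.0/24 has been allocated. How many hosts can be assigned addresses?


Host bits = 32 - 24 = 8
Total addresses = 2^8 = 256
Usable = total - 2 (network and broadcast)
Usable hosts: 254


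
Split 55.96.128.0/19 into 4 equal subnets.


New prefix = 19 + 2 = 21
Each subnet has 2048 addresses
  55.96.128.0/21
  55.96.136.0/21
  55.96.144.0/21
  55.96.152.0/21
Subnets: 55.96.128.0/21, 55.96.136.0/21, 55.96.144.0/21, 55.96.152.0/21


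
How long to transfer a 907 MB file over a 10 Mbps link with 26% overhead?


Effective throughput = 10 * (1 - 26/100) = 7.4 Mbps
File size in Mb = 907 * 8 = 7256 Mb
Time = 7256 / 7.4
Time = 980.5405 seconds


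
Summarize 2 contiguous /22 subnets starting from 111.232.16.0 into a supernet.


Original prefix: /22
Number of subnets: 2 = 2^1
New prefix = 22 - 1 = 21
Supernet: 111.232.16.0/21


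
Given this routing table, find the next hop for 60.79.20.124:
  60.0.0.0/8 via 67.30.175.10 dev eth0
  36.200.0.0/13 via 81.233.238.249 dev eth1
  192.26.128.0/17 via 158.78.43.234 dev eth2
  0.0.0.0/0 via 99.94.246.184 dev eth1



Longest prefix match for 60.79.20.124:
  /8 60.0.0.0: MATCH
  /13 36.200.0.0: no
  /17 192.26.128.0: no
  /0 0.0.0.0: MATCH
Selected: next-hop 67.30.175.10 via eth0 (matched /8)


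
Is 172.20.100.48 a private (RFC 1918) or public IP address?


RFC 1918 private ranges:
  10.0.0.0/8 (10.0.0.0 - 10.255.255.255)
  172.16.0.0/12 (172.16.0.0 - 172.31.255.255)
  192.168.0.0/16 (192.168.0.0 - 192.168.255.255)
Private (in 172.16.0.0/12)


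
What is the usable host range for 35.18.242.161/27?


Network: 35.18.242.160
Broadcast: 35.18.242.191
First usable = network + 1
Last usable = broadcast - 1
Range: 35.18.242.161 to 35.18.242.190


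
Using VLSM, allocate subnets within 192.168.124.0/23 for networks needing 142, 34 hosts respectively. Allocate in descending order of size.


142 hosts -> /24 (254 usable): 192.168.124.0/24
34 hosts -> /26 (62 usable): 192.168.125.0/26
Allocation: 192.168.124.0/24 (142 hosts, 254 usable); 192.168.125.0/26 (34 hosts, 62 usable)


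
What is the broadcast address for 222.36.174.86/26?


Network: 222.36.174.64/26
Host bits = 6
Set all host bits to 1:
Broadcast: 222.36.174.127


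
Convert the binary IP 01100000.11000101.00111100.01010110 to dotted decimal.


01100000 = 96
11000101 = 197
00111100 = 60
01010110 = 86
IP: 96.197.60.86


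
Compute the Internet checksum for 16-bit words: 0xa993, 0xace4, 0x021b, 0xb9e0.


Sum all words (with carry folding):
+ 0xa993 = 0xa993
+ 0xace4 = 0x5678
+ 0x021b = 0x5893
+ 0xb9e0 = 0x1274
One's complement: ~0x1274
Checksum = 0xed8b


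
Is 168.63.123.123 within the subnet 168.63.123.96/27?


Subnet network: 168.63.123.96
Test IP AND mask: 168.63.123.96
Yes, 168.63.123.123 is in 168.63.123.96/27


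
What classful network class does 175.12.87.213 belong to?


First octet: 175
Binary: 10101111
10xxxxxx -> Class B (128-191)
Class B, default mask 255.255.0.0 (/16)


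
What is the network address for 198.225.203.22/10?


IP:   11000110.11100001.11001011.00010110
Mask: 11111111.11000000.00000000.00000000
AND operation:
Net:  11000110.11000000.00000000.00000000
Network: 198.192.0.0/10


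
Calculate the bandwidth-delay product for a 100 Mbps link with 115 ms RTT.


BDP = bandwidth * RTT
= 100 Mbps * 115 ms
= 100 * 1e6 * 115 / 1000 bits
= 11500000 bits
= 1437500 bytes
= 1403.8086 KB
BDP = 11500000 bits (1437500 bytes)


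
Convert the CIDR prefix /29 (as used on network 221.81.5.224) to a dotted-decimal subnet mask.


/29 means 29 network bits, 3 host bits
Binary: 11111111111111111111111111111000
Mask: 255.255.255.248


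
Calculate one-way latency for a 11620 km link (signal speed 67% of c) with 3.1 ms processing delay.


Speed = 0.67 * 3e5 km/s = 201000 km/s
Propagation delay = 11620 / 201000 = 0.0578 s = 57.8109 ms
Processing delay = 3.1 ms
Total one-way latency = 60.9109 ms


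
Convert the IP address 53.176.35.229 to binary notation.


53 = 00110101
176 = 10110000
35 = 00100011
229 = 11100101
Binary: 00110101.10110000.00100011.11100101


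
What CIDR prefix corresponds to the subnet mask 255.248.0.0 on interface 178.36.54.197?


Binary: 11111111.11111000.00000000.00000000
Count leading 1s
Prefix: /13


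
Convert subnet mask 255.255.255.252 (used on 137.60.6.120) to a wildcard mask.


Subnet mask: 255.255.255.252
Wildcard = 255.255.255.255 - subnet mask
255 - 255 = 0
255 - 255 = 0
255 - 255 = 0
255 - 252 = 3
Wildcard: 0.0.0.3


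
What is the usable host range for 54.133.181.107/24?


Network: 54.133.181.0
Broadcast: 54.133.181.255
First usable = network + 1
Last usable = broadcast - 1
Range: 54.133.181.1 to 54.133.181.254


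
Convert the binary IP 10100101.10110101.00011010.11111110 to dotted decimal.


10100101 = 165
10110101 = 181
00011010 = 26
11111110 = 254
IP: 165.181.26.254


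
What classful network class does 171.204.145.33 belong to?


First octet: 171
Binary: 10101011
10xxxxxx -> Class B (128-191)
Class B, default mask 255.255.0.0 (/16)


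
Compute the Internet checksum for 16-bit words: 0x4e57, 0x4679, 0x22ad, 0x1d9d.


Sum all words (with carry folding):
+ 0x4e57 = 0x4e57
+ 0x4679 = 0x94d0
+ 0x22ad = 0xb77d
+ 0x1d9d = 0xd51a
One's complement: ~0xd51a
Checksum = 0x2ae5


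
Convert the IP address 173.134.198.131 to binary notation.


173 = 10101101
134 = 10000110
198 = 11000110
131 = 10000011
Binary: 10101101.10000110.11000110.10000011


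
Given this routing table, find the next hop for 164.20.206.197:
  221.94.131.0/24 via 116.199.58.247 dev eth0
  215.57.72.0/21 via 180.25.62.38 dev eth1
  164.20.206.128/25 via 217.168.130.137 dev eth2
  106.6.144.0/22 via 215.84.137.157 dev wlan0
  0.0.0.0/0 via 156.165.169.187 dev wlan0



Longest prefix match for 164.20.206.197:
  /24 221.94.131.0: no
  /21 215.57.72.0: no
  /25 164.20.206.128: MATCH
  /22 106.6.144.0: no
  /0 0.0.0.0: MATCH
Selected: next-hop 217.168.130.137 via eth2 (matched /25)


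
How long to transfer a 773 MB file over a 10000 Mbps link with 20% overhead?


Effective throughput = 10000 * (1 - 20/100) = 8000 Mbps
File size in Mb = 773 * 8 = 6184 Mb
Time = 6184 / 8000
Time = 0.773 seconds


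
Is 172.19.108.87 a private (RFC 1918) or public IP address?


RFC 1918 private ranges:
  10.0.0.0/8 (10.0.0.0 - 10.255.255.255)
  172.16.0.0/12 (172.16.0.0 - 172.31.255.255)
  192.168.0.0/16 (192.168.0.0 - 192.168.255.255)
Private (in 172.16.0.0/12)


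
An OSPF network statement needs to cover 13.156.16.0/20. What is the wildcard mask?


Subnet mask: 255.255.240.0
Wildcard = 255.255.255.255 - subnet mask
255 - 255 = 0
255 - 255 = 0
255 - 240 = 15
255 - 0 = 255
Wildcard: 0.0.15.255


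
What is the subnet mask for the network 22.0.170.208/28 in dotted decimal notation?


/28 means 28 network bits, 4 host bits
Binary: 11111111111111111111111111110000
Mask: 255.255.255.240


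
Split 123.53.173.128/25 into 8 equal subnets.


New prefix = 25 + 3 = 28
Each subnet has 16 addresses
  123.53.173.128/28
  123.53.173.144/28
  123.53.173.160/28
  123.53.173.176/28
  123.53.173.192/28
  123.53.173.208/28
  123.53.173.224/28
  123.53.173.240/28
Subnets: 123.53.173.128/28, 123.53.173.144/28, 123.53.173.160/28, 123.53.173.176/28, 123.53.173.192/28, 123.53.173.208/28, 123.53.173.224/28, 123.53.173.240/28


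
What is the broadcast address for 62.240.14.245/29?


Network: 62.240.14.240/29
Host bits = 3
Set all host bits to 1:
Broadcast: 62.240.14.247


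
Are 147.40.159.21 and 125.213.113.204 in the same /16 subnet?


Mask: 255.255.0.0
147.40.159.21 AND mask = 147.40.0.0
125.213.113.204 AND mask = 125.213.0.0
No, different subnets (147.40.0.0 vs 125.213.0.0)


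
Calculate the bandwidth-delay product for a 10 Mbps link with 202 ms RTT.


BDP = bandwidth * RTT
= 10 Mbps * 202 ms
= 10 * 1e6 * 202 / 1000 bits
= 2020000 bits
= 252500 bytes
= 246.582 KB
BDP = 2020000 bits (252500 bytes)


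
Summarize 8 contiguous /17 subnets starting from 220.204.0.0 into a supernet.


Original prefix: /17
Number of subnets: 8 = 2^3
New prefix = 17 - 3 = 14
Supernet: 220.204.0.0/14


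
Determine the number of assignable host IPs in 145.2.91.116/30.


Host bits = 32 - 30 = 2
Total addresses = 2^2 = 4
Usable = total - 2 (network and broadcast)
Usable hosts: 2


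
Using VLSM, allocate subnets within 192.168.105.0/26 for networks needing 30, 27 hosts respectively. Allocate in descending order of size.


30 hosts -> /27 (30 usable): 192.168.105.0/27
27 hosts -> /27 (30 usable): 192.168.105.32/27
Allocation: 192.168.105.0/27 (30 hosts, 30 usable); 192.168.105.32/27 (27 hosts, 30 usable)


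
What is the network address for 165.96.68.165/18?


IP:   10100101.01100000.01000100.10100101
Mask: 11111111.11111111.11000000.00000000
AND operation:
Net:  10100101.01100000.01000000.00000000
Network: 165.96.64.0/18


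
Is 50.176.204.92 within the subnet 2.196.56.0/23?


Subnet network: 2.196.56.0
Test IP AND mask: 50.176.204.0
No, 50.176.204.92 is not in 2.196.56.0/23


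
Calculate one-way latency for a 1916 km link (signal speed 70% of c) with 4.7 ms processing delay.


Speed = 0.7 * 3e5 km/s = 210000 km/s
Propagation delay = 1916 / 210000 = 0.0091 s = 9.1238 ms
Processing delay = 4.7 ms
Total one-way latency = 13.8238 ms


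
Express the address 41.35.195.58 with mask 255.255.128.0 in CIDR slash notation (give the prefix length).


Binary: 11111111.11111111.10000000.00000000
Count leading 1s
Prefix: /17


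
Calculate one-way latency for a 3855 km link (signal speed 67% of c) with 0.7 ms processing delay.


Speed = 0.67 * 3e5 km/s = 201000 km/s
Propagation delay = 3855 / 201000 = 0.0192 s = 19.1791 ms
Processing delay = 0.7 ms
Total one-way latency = 19.8791 ms


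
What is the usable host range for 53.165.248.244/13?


Network: 53.160.0.0
Broadcast: 53.167.255.255
First usable = network + 1
Last usable = broadcast - 1
Range: 53.160.0.1 to 53.167.255.254


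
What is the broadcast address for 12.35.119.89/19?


Network: 12.35.96.0/19
Host bits = 13
Set all host bits to 1:
Broadcast: 12.35.127.255


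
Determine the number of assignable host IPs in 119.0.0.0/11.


Host bits = 32 - 11 = 21
Total addresses = 2^21 = 2097152
Usable = total - 2 (network and broadcast)
Usable hosts: 2097150


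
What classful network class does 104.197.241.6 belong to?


First octet: 104
Binary: 01101000
0xxxxxxx -> Class A (1-126)
Class A, default mask 255.0.0.0 (/8)


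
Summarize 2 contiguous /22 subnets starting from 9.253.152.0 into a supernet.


Original prefix: /22
Number of subnets: 2 = 2^1
New prefix = 22 - 1 = 21
Supernet: 9.253.152.0/21


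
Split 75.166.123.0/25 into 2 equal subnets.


New prefix = 25 + 1 = 26
Each subnet has 64 addresses
  75.166.123.0/26
  75.166.123.64/26
Subnets: 75.166.123.0/26, 75.166.123.64/26


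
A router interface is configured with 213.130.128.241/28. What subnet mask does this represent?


/28 means 28 network bits, 4 host bits
Binary: 11111111111111111111111111110000
Mask: 255.255.255.240


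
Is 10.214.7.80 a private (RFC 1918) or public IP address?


RFC 1918 private ranges:
  10.0.0.0/8 (10.0.0.0 - 10.255.255.255)
  172.16.0.0/12 (172.16.0.0 - 172.31.255.255)
  192.168.0.0/16 (192.168.0.0 - 192.168.255.255)
Private (in 10.0.0.0/8)


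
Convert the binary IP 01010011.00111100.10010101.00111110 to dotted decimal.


01010011 = 83
00111100 = 60
10010101 = 149
00111110 = 62
IP: 83.60.149.62


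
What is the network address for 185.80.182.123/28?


IP:   10111001.01010000.10110110.01111011
Mask: 11111111.11111111.11111111.11110000
AND operation:
Net:  10111001.01010000.10110110.01110000
Network: 185.80.182.112/28


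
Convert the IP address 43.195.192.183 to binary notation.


43 = 00101011
195 = 11000011
192 = 11000000
183 = 10110111
Binary: 00101011.11000011.11000000.10110111


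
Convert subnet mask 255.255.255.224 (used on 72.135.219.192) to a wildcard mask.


Subnet mask: 255.255.255.224
Wildcard = 255.255.255.255 - subnet mask
255 - 255 = 0
255 - 255 = 0
255 - 255 = 0
255 - 224 = 31
Wildcard: 0.0.0.31


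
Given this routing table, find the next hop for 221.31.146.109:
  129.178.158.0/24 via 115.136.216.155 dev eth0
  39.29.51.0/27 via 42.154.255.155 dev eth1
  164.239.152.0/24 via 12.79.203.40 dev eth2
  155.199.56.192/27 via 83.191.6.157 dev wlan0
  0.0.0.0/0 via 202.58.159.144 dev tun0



Longest prefix match for 221.31.146.109:
  /24 129.178.158.0: no
  /27 39.29.51.0: no
  /24 164.239.152.0: no
  /27 155.199.56.192: no
  /0 0.0.0.0: MATCH
Selected: next-hop 202.58.159.144 via tun0 (matched /0)


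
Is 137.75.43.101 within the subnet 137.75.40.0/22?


Subnet network: 137.75.40.0
Test IP AND mask: 137.75.40.0
Yes, 137.75.43.101 is in 137.75.40.0/22


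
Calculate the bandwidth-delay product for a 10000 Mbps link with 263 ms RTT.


BDP = bandwidth * RTT
= 10000 Mbps * 263 ms
= 10000 * 1e6 * 263 / 1000 bits
= 2630000000 bits
= 328750000 bytes
= 321044.9219 KB
BDP = 2630000000 bits (328750000 bytes)


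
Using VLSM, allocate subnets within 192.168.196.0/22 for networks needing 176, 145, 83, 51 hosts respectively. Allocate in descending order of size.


176 hosts -> /24 (254 usable): 192.168.196.0/24
145 hosts -> /24 (254 usable): 192.168.197.0/24
83 hosts -> /25 (126 usable): 192.168.198.0/25
51 hosts -> /26 (62 usable): 192.168.198.128/26
Allocation: 192.168.196.0/24 (176 hosts, 254 usable); 192.168.197.0/24 (145 hosts, 254 usable); 192.168.198.0/25 (83 hosts, 126 usable); 192.168.198.128/26 (51 hosts, 62 usable)


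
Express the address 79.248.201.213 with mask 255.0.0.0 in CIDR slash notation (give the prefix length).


Binary: 11111111.00000000.00000000.00000000
Count leading 1s
Prefix: /8


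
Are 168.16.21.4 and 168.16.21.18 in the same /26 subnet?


Mask: 255.255.255.192
168.16.21.4 AND mask = 168.16.21.0
168.16.21.18 AND mask = 168.16.21.0
Yes, same subnet (168.16.21.0)


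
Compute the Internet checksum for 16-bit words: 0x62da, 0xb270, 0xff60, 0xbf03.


Sum all words (with carry folding):
+ 0x62da = 0x62da
+ 0xb270 = 0x154b
+ 0xff60 = 0x14ac
+ 0xbf03 = 0xd3af
One's complement: ~0xd3af
Checksum = 0x2c50


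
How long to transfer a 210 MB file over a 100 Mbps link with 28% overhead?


Effective throughput = 100 * (1 - 28/100) = 72 Mbps
File size in Mb = 210 * 8 = 1680 Mb
Time = 1680 / 72
Time = 23.3333 seconds


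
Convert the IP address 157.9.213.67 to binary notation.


157 = 10011101
9 = 00001001
213 = 11010101
67 = 01000011
Binary: 10011101.00001001.11010101.01000011


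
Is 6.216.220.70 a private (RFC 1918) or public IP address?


RFC 1918 private ranges:
  10.0.0.0/8 (10.0.0.0 - 10.255.255.255)
  172.16.0.0/12 (172.16.0.0 - 172.31.255.255)
  192.168.0.0/16 (192.168.0.0 - 192.168.255.255)
Public (not in any RFC 1918 range)


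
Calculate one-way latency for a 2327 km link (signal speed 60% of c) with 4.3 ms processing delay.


Speed = 0.6 * 3e5 km/s = 180000 km/s
Propagation delay = 2327 / 180000 = 0.0129 s = 12.9278 ms
Processing delay = 4.3 ms
Total one-way latency = 17.2278 ms


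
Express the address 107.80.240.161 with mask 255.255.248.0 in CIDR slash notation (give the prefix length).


Binary: 11111111.11111111.11111000.00000000
Count leading 1s
Prefix: /21


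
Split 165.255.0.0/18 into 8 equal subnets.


New prefix = 18 + 3 = 21
Each subnet has 2048 addresses
  165.255.0.0/21
  165.255.8.0/21
  165.255.16.0/21
  165.255.24.0/21
  165.255.32.0/21
  165.255.40.0/21
  165.255.48.0/21
  165.255.56.0/21
Subnets: 165.255.0.0/21, 165.255.8.0/21, 165.255.16.0/21, 165.255.24.0/21, 165.255.32.0/21, 165.255.40.0/21, 165.255.48.0/21, 165.255.56.0/21


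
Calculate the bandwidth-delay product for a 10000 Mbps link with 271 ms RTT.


BDP = bandwidth * RTT
= 10000 Mbps * 271 ms
= 10000 * 1e6 * 271 / 1000 bits
= 2710000000 bits
= 338750000 bytes
= 330810.5469 KB
BDP = 2710000000 bits (338750000 bytes)


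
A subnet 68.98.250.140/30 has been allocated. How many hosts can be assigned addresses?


Host bits = 32 - 30 = 2
Total addresses = 2^2 = 4
Usable = total - 2 (network and broadcast)
Usable hosts: 2


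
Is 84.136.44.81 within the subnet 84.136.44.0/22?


Subnet network: 84.136.44.0
Test IP AND mask: 84.136.44.0
Yes, 84.136.44.81 is in 84.136.44.0/22


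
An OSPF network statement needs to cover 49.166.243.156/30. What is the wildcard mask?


Subnet mask: 255.255.255.252
Wildcard = 255.255.255.255 - subnet mask
255 - 255 = 0
255 - 255 = 0
255 - 255 = 0
255 - 252 = 3
Wildcard: 0.0.0.3


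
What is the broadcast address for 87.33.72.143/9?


Network: 87.0.0.0/9
Host bits = 23
Set all host bits to 1:
Broadcast: 87.127.255.255


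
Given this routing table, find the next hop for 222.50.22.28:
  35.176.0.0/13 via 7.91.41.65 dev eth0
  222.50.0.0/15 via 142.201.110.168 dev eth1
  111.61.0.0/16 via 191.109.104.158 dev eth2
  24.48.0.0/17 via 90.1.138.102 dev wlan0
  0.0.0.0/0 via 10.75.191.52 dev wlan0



Longest prefix match for 222.50.22.28:
  /13 35.176.0.0: no
  /15 222.50.0.0: MATCH
  /16 111.61.0.0: no
  /17 24.48.0.0: no
  /0 0.0.0.0: MATCH
Selected: next-hop 142.201.110.168 via eth1 (matched /15)


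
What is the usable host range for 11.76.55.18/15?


Network: 11.76.0.0
Broadcast: 11.77.255.255
First usable = network + 1
Last usable = broadcast - 1
Range: 11.76.0.1 to 11.77.255.254


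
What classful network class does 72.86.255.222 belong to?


First octet: 72
Binary: 01001000
0xxxxxxx -> Class A (1-126)
Class A, default mask 255.0.0.0 (/8)


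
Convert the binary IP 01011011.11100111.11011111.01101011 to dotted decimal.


01011011 = 91
11100111 = 231
11011111 = 223
01101011 = 107
IP: 91.231.223.107


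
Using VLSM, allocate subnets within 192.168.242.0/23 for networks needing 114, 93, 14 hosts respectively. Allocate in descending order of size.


114 hosts -> /25 (126 usable): 192.168.242.0/25
93 hosts -> /25 (126 usable): 192.168.242.128/25
14 hosts -> /28 (14 usable): 192.168.243.0/28
Allocation: 192.168.242.0/25 (114 hosts, 126 usable); 192.168.242.128/25 (93 hosts, 126 usable); 192.168.243.0/28 (14 hosts, 14 usable)


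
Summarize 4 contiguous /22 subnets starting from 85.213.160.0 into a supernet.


Original prefix: /22
Number of subnets: 4 = 2^2
New prefix = 22 - 2 = 20
Supernet: 85.213.160.0/20


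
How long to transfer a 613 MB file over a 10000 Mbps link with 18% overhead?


Effective throughput = 10000 * (1 - 18/100) = 8200 Mbps
File size in Mb = 613 * 8 = 4904 Mb
Time = 4904 / 8200
Time = 0.598 seconds


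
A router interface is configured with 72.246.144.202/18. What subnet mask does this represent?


/18 means 18 network bits, 14 host bits
Binary: 11111111111111111100000000000000
Mask: 255.255.192.0


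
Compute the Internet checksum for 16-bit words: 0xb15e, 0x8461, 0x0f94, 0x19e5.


Sum all words (with carry folding):
+ 0xb15e = 0xb15e
+ 0x8461 = 0x35c0
+ 0x0f94 = 0x4554
+ 0x19e5 = 0x5f39
One's complement: ~0x5f39
Checksum = 0xa0c6


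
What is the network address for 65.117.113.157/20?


IP:   01000001.01110101.01110001.10011101
Mask: 11111111.11111111.11110000.00000000
AND operation:
Net:  01000001.01110101.01110000.00000000
Network: 65.117.112.0/20


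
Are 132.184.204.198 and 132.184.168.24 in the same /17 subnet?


Mask: 255.255.128.0
132.184.204.198 AND mask = 132.184.128.0
132.184.168.24 AND mask = 132.184.128.0
Yes, same subnet (132.184.128.0)


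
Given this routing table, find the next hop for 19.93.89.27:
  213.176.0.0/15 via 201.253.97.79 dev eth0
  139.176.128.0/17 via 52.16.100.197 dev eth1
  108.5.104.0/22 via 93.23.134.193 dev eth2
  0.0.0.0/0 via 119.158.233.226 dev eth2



Longest prefix match for 19.93.89.27:
  /15 213.176.0.0: no
  /17 139.176.128.0: no
  /22 108.5.104.0: no
  /0 0.0.0.0: MATCH
Selected: next-hop 119.158.233.226 via eth2 (matched /0)


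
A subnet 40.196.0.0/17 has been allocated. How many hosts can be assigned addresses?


Host bits = 32 - 17 = 15
Total addresses = 2^15 = 32768
Usable = total - 2 (network and broadcast)
Usable hosts: 32766


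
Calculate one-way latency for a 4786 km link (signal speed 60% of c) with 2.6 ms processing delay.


Speed = 0.6 * 3e5 km/s = 180000 km/s
Propagation delay = 4786 / 180000 = 0.0266 s = 26.5889 ms
Processing delay = 2.6 ms
Total one-way latency = 29.1889 ms


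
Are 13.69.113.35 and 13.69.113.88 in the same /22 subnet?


Mask: 255.255.252.0
13.69.113.35 AND mask = 13.69.112.0
13.69.113.88 AND mask = 13.69.112.0
Yes, same subnet (13.69.112.0)


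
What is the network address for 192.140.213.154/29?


IP:   11000000.10001100.11010101.10011010
Mask: 11111111.11111111.11111111.11111000
AND operation:
Net:  11000000.10001100.11010101.10011000
Network: 192.140.213.152/29


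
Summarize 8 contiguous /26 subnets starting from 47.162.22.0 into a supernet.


Original prefix: /26
Number of subnets: 8 = 2^3
New prefix = 26 - 3 = 23
Supernet: 47.162.22.0/23


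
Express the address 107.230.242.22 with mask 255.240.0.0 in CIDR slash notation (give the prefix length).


Binary: 11111111.11110000.00000000.00000000
Count leading 1s
Prefix: /12


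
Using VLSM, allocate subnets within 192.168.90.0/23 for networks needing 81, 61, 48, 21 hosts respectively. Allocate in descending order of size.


81 hosts -> /25 (126 usable): 192.168.90.0/25
61 hosts -> /26 (62 usable): 192.168.90.128/26
48 hosts -> /26 (62 usable): 192.168.90.192/26
21 hosts -> /27 (30 usable): 192.168.91.0/27
Allocation: 192.168.90.0/25 (81 hosts, 126 usable); 192.168.90.128/26 (61 hosts, 62 usable); 192.168.90.192/26 (48 hosts, 62 usable); 192.168.91.0/27 (21 hosts, 30 usable)


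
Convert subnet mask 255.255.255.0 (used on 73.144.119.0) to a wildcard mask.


Subnet mask: 255.255.255.0
Wildcard = 255.255.255.255 - subnet mask
255 - 255 = 0
255 - 255 = 0
255 - 255 = 0
255 - 0 = 255
Wildcard: 0.0.0.255


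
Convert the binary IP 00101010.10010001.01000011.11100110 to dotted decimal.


00101010 = 42
10010001 = 145
01000011 = 67
11100110 = 230
IP: 42.145.67.230


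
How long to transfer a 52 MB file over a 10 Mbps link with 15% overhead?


Effective throughput = 10 * (1 - 15/100) = 8.5 Mbps
File size in Mb = 52 * 8 = 416 Mb
Time = 416 / 8.5
Time = 48.9412 seconds


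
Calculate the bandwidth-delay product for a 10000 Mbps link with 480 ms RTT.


BDP = bandwidth * RTT
= 10000 Mbps * 480 ms
= 10000 * 1e6 * 480 / 1000 bits
= 4800000000 bits
= 600000000 bytes
= 585937.5 KB
BDP = 4800000000 bits (600000000 bytes)


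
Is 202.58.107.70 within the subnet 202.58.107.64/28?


Subnet network: 202.58.107.64
Test IP AND mask: 202.58.107.64
Yes, 202.58.107.70 is in 202.58.107.64/28


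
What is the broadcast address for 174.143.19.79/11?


Network: 174.128.0.0/11
Host bits = 21
Set all host bits to 1:
Broadcast: 174.159.255.255


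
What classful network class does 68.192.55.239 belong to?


First octet: 68
Binary: 01000100
0xxxxxxx -> Class A (1-126)
Class A, default mask 255.0.0.0 (/8)


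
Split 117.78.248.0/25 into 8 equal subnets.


New prefix = 25 + 3 = 28
Each subnet has 16 addresses
  117.78.248.0/28
  117.78.248.16/28
  117.78.248.32/28
  117.78.248.48/28
  117.78.248.64/28
  117.78.248.80/28
  117.78.248.96/28
  117.78.248.112/28
Subnets: 117.78.248.0/28, 117.78.248.16/28, 117.78.248.32/28, 117.78.248.48/28, 117.78.248.64/28, 117.78.248.80/28, 117.78.248.96/28, 117.78.248.112/28


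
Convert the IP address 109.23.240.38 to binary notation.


109 = 01101101
23 = 00010111
240 = 11110000
38 = 00100110
Binary: 01101101.00010111.11110000.00100110


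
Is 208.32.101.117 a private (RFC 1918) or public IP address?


RFC 1918 private ranges:
  10.0.0.0/8 (10.0.0.0 - 10.255.255.255)
  172.16.0.0/12 (172.16.0.0 - 172.31.255.255)
  192.168.0.0/16 (192.168.0.0 - 192.168.255.255)
Public (not in any RFC 1918 range)


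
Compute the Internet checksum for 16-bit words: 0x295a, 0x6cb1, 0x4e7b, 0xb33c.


Sum all words (with carry folding):
+ 0x295a = 0x295a
+ 0x6cb1 = 0x960b
+ 0x4e7b = 0xe486
+ 0xb33c = 0x97c3
One's complement: ~0x97c3
Checksum = 0x683c


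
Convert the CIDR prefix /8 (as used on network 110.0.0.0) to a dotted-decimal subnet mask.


/8 means 8 network bits, 24 host bits
Binary: 11111111000000000000000000000000
Mask: 255.0.0.0


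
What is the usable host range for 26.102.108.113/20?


Network: 26.102.96.0
Broadcast: 26.102.111.255
First usable = network + 1
Last usable = broadcast - 1
Range: 26.102.96.1 to 26.102.111.254


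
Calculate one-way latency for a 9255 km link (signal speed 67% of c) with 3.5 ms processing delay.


Speed = 0.67 * 3e5 km/s = 201000 km/s
Propagation delay = 9255 / 201000 = 0.046 s = 46.0448 ms
Processing delay = 3.5 ms
Total one-way latency = 49.5448 ms


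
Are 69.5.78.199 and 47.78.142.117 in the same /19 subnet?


Mask: 255.255.224.0
69.5.78.199 AND mask = 69.5.64.0
47.78.142.117 AND mask = 47.78.128.0
No, different subnets (69.5.64.0 vs 47.78.128.0)


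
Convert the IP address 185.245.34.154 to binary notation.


185 = 10111001
245 = 11110101
34 = 00100010
154 = 10011010
Binary: 10111001.11110101.00100010.10011010


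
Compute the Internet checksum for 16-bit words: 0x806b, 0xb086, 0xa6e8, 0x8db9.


Sum all words (with carry folding):
+ 0x806b = 0x806b
+ 0xb086 = 0x30f2
+ 0xa6e8 = 0xd7da
+ 0x8db9 = 0x6594
One's complement: ~0x6594
Checksum = 0x9a6b


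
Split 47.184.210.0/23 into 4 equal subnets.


New prefix = 23 + 2 = 25
Each subnet has 128 addresses
  47.184.210.0/25
  47.184.210.128/25
  47.184.211.0/25
  47.184.211.128/25
Subnets: 47.184.210.0/25, 47.184.210.128/25, 47.184.211.0/25, 47.184.211.128/25


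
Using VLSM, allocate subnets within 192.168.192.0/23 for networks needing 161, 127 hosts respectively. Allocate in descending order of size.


161 hosts -> /24 (254 usable): 192.168.192.0/24
127 hosts -> /24 (254 usable): 192.168.193.0/24
Allocation: 192.168.192.0/24 (161 hosts, 254 usable); 192.168.193.0/24 (127 hosts, 254 usable)


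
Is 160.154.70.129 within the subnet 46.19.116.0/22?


Subnet network: 46.19.116.0
Test IP AND mask: 160.154.68.0
No, 160.154.70.129 is not in 46.19.116.0/22


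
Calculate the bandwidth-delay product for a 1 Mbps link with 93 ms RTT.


BDP = bandwidth * RTT
= 1 Mbps * 93 ms
= 1 * 1e6 * 93 / 1000 bits
= 93000 bits
= 11625 bytes
= 11.3525 KB
BDP = 93000 bits (11625 bytes)


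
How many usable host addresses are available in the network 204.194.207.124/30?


Host bits = 32 - 30 = 2
Total addresses = 2^2 = 4
Usable = total - 2 (network and broadcast)
Usable hosts: 2


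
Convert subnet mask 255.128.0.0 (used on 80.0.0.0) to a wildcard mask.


Subnet mask: 255.128.0.0
Wildcard = 255.255.255.255 - subnet mask
255 - 255 = 0
255 - 128 = 127
255 - 0 = 255
255 - 0 = 255
Wildcard: 0.127.255.255


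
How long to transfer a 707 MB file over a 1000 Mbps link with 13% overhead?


Effective throughput = 1000 * (1 - 13/100) = 870 Mbps
File size in Mb = 707 * 8 = 5656 Mb
Time = 5656 / 870
Time = 6.5011 seconds


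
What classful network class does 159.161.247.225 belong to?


First octet: 159
Binary: 10011111
10xxxxxx -> Class B (128-191)
Class B, default mask 255.255.0.0 (/16)


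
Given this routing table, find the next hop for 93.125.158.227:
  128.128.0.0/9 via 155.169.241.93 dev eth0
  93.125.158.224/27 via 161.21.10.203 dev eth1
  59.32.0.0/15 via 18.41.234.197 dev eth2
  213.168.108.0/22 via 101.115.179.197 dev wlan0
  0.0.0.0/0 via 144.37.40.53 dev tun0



Longest prefix match for 93.125.158.227:
  /9 128.128.0.0: no
  /27 93.125.158.224: MATCH
  /15 59.32.0.0: no
  /22 213.168.108.0: no
  /0 0.0.0.0: MATCH
Selected: next-hop 161.21.10.203 via eth1 (matched /27)


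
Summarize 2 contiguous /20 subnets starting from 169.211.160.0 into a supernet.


Original prefix: /20
Number of subnets: 2 = 2^1
New prefix = 20 - 1 = 19
Supernet: 169.211.160.0/19


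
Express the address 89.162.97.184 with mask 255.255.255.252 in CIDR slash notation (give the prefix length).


Binary: 11111111.11111111.11111111.11111100
Count leading 1s
Prefix: /30


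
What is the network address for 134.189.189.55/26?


IP:   10000110.10111101.10111101.00110111
Mask: 11111111.11111111.11111111.11000000
AND operation:
Net:  10000110.10111101.10111101.00000000
Network: 134.189.189.0/26


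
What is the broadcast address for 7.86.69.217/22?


Network: 7.86.68.0/22
Host bits = 10
Set all host bits to 1:
Broadcast: 7.86.71.255


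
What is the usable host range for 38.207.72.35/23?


Network: 38.207.72.0
Broadcast: 38.207.73.255
First usable = network + 1
Last usable = broadcast - 1
Range: 38.207.72.1 to 38.207.73.254


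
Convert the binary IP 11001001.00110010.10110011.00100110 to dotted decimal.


11001001 = 201
00110010 = 50
10110011 = 179
00100110 = 38
IP: 201.50.179.38


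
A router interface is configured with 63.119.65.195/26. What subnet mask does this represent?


/26 means 26 network bits, 6 host bits
Binary: 11111111111111111111111111000000
Mask: 255.255.255.192


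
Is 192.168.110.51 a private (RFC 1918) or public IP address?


RFC 1918 private ranges:
  10.0.0.0/8 (10.0.0.0 - 10.255.255.255)
  172.16.0.0/12 (172.16.0.0 - 172.31.255.255)
  192.168.0.0/16 (192.168.0.0 - 192.168.255.255)
Private (in 192.168.0.0/16)


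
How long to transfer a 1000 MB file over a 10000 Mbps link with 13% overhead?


Effective throughput = 10000 * (1 - 13/100) = 8700 Mbps
File size in Mb = 1000 * 8 = 8000 Mb
Time = 8000 / 8700
Time = 0.9195 seconds


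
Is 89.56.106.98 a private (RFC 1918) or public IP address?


RFC 1918 private ranges:
  10.0.0.0/8 (10.0.0.0 - 10.255.255.255)
  172.16.0.0/12 (172.16.0.0 - 172.31.255.255)
  192.168.0.0/16 (192.168.0.0 - 192.168.255.255)
Public (not in any RFC 1918 range)


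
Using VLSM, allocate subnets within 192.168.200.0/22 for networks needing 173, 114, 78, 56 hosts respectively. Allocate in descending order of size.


173 hosts -> /24 (254 usable): 192.168.200.0/24
114 hosts -> /25 (126 usable): 192.168.201.0/25
78 hosts -> /25 (126 usable): 192.168.201.128/25
56 hosts -> /26 (62 usable): 192.168.202.0/26
Allocation: 192.168.200.0/24 (173 hosts, 254 usable); 192.168.201.0/25 (114 hosts, 126 usable); 192.168.201.128/25 (78 hosts, 126 usable); 192.168.202.0/26 (56 hosts, 62 usable)


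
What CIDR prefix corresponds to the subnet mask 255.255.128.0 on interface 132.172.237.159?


Binary: 11111111.11111111.10000000.00000000
Count leading 1s
Prefix: /17


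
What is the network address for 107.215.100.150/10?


IP:   01101011.11010111.01100100.10010110
Mask: 11111111.11000000.00000000.00000000
AND operation:
Net:  01101011.11000000.00000000.00000000
Network: 107.192.0.0/10


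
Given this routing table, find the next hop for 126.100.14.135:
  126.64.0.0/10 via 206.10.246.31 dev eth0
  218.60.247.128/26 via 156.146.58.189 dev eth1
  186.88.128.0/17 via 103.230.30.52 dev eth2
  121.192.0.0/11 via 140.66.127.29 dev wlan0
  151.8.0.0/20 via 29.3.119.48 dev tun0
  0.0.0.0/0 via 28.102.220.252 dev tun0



Longest prefix match for 126.100.14.135:
  /10 126.64.0.0: MATCH
  /26 218.60.247.128: no
  /17 186.88.128.0: no
  /11 121.192.0.0: no
  /20 151.8.0.0: no
  /0 0.0.0.0: MATCH
Selected: next-hop 206.10.246.31 via eth0 (matched /10)
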